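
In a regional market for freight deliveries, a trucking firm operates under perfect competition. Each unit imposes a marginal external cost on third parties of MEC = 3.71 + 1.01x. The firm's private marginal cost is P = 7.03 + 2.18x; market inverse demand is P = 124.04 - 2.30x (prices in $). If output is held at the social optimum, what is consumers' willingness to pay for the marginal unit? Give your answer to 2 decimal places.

Social marginal cost = private MC + MEC = 10.74 + 3.19x.
Set SMC = demand: 10.74 + 3.19x = 124.04 - 2.30x → x* = 20.6375.
Consumer price on the demand curve at x*: 124.04 − 2.30×20.6375 = 76.5738.

P = $76.57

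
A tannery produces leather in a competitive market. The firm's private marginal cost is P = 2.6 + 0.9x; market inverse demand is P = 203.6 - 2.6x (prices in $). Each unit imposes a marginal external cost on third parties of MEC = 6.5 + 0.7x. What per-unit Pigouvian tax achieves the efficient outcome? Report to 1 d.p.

tax = $38.9 per unit

Social marginal cost = private MC + MEC = 9.1 + 1.6x.
Set SMC = demand: 9.1 + 1.6x = 203.6 - 2.6x → x* = 46.3095.
The Pigouvian tax equals MEC at x*: 6.5 + 0.7×46.3095 = 38.9167.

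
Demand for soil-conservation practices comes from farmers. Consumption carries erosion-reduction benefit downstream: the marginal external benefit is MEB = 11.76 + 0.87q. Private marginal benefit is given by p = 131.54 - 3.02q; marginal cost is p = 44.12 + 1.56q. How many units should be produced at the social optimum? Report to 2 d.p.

q* = 26.73

Social marginal benefit = demand + MEB = 143.30 - 2.15q.
Set SMB = MC: 143.30 - 2.15q = 44.12 + 1.56q → q* = 26.7332.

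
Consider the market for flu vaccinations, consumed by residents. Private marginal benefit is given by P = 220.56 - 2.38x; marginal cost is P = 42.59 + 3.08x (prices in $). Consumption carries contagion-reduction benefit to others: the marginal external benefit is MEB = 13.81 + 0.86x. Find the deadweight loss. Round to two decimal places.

Market equilibrium (private): 42.59 + 3.08x = 220.56 - 2.38x → x_m = 32.5952.
Social marginal benefit = demand + MEB = 234.37 - 1.52x.
Set SMB = MC: 234.37 - 1.52x = 42.59 + 3.08x → x* = 41.6913.
The loss is the area between SMB and MC from x* to x_m; with linear curves that's a triangle of height MEB(x_m).
DWL = ½ × 9.0961 × 41.8419 = 190.2991.

DWL = $190.30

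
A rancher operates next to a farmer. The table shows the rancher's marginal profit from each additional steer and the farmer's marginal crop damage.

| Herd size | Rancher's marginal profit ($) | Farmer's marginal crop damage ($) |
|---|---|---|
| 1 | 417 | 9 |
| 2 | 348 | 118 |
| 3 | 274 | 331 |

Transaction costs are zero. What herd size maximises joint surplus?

Bargaining reaches the level where marginal profit last exceeds marginal crop damage.
That holds through level 2 (348 ≥ 118) but not at 3 (274 < 331).

2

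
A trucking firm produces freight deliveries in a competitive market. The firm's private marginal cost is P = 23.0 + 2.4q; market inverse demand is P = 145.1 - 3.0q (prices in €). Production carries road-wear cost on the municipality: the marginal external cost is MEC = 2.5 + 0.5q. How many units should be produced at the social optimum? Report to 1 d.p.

q* = 20.3

Social marginal cost = private MC + MEC = 25.5 + 2.9q.
Set SMC = demand: 25.5 + 2.9q = 145.1 - 3.0q → q* = 20.2712.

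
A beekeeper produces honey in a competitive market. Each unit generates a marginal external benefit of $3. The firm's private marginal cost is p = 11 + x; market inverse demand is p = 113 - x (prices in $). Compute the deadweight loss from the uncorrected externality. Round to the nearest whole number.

Market equilibrium (private): 11 + x = 113 - x → x_m = 51.0000.
Social marginal cost = private MC − MEB = 8 + x.
Set SMC = demand: 8 + x = 113 - x → x* = 52.5000.
Between x* and x_m the wedge demand − SMC runs linearly from 0 to MEB(x_m), so the loss is a triangle.
DWL = ½ × 1.5000 × 3.0000 = 2.2500.

DWL = $2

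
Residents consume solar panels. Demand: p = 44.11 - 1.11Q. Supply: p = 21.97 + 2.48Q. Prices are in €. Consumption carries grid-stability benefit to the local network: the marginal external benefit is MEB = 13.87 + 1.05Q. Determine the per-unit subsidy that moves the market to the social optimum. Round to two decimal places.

subsidy = €28.76 per unit

Social marginal benefit = demand + MEB = 57.98 - 0.06Q.
Set SMB = MC: 57.98 - 0.06Q = 21.97 + 2.48Q → Q* = 14.1772.
The Pigouvian subsidy equals MEB at Q*: 13.87 + 1.05×14.1772 = 28.7561.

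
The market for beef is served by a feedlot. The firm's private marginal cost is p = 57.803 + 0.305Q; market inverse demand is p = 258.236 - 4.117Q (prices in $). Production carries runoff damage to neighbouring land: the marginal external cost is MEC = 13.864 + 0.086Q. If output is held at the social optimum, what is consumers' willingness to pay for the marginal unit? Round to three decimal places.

P = $87.849

Social marginal cost = private MC + MEC = 71.667 + 0.391Q.
Set SMC = demand: 71.667 + 0.391Q = 258.236 - 4.117Q → Q* = 41.3862.
Consumer price on the demand curve at Q*: 258.236 − 4.117×41.3862 = 87.8490.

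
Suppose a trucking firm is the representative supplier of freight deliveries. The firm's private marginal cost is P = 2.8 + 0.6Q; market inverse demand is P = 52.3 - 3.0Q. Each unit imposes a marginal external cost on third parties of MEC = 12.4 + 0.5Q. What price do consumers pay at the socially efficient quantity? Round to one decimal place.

P = 25.2

Social marginal cost = private MC + MEC = 15.2 + 1.1Q.
Set SMC = demand: 15.2 + 1.1Q = 52.3 - 3.0Q → Q* = 9.0488.
Consumer price on the demand curve at Q*: 52.3 − 3.0×9.0488 = 25.1536.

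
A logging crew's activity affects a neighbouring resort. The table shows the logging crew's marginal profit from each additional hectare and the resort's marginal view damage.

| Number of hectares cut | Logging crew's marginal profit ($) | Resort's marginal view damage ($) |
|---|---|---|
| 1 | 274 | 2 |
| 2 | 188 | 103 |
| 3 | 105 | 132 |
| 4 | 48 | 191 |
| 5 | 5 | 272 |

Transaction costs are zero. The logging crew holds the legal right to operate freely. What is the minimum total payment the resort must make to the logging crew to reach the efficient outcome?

Left alone the logging crew would choose level 5 (marginal profit stays positive).
Efficient level: k* = 2 (marginal profit ≥ marginal view damage through 2).
The resort must at least cover the logging crew's forgone profit from cutting 5→2: 105 + 48 + 5 = 158.

$158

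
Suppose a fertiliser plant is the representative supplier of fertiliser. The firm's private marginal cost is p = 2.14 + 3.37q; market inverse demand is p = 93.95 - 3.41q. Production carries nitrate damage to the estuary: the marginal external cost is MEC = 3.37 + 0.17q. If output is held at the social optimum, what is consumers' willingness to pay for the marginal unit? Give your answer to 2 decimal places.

Social marginal cost = private MC + MEC = 5.51 + 3.54q.
Set SMC = demand: 5.51 + 3.54q = 93.95 - 3.41q → q* = 12.7252.
Consumer price on the demand curve at q*: 93.95 − 3.41×12.7252 = 50.5571.

P = 50.56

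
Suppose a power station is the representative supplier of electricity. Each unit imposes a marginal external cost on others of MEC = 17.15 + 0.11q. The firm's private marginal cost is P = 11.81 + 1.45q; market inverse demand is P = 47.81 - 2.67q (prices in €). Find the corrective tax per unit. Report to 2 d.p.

Social marginal cost = private MC + MEC = 28.96 + 1.56q.
Set SMC = demand: 28.96 + 1.56q = 47.81 - 2.67q → q* = 4.4563.
The Pigouvian tax equals MEC at q*: 17.15 + 0.11×4.4563 = 17.6402.

tax = €17.64 per unit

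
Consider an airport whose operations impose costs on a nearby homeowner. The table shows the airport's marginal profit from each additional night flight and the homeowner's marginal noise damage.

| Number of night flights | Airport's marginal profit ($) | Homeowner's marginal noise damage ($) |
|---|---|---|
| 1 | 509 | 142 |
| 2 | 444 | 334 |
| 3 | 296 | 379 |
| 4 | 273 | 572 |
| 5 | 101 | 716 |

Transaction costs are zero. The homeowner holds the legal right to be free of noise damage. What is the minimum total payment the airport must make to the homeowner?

Efficient level: marginal profit ≥ marginal noise damage through level 2, so k* = 2.
With the homeowner holding the right, the airport must at least compensate total damage at k*: 142 + 334 = 476.

$476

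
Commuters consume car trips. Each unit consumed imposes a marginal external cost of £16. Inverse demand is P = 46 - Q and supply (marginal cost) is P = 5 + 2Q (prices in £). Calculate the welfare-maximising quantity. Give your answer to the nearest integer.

Q* = 8

Social marginal benefit = demand − MEC = 30 - Q.
Set SMB = MC: 30 - Q = 5 + 2Q → Q* = 8.3333.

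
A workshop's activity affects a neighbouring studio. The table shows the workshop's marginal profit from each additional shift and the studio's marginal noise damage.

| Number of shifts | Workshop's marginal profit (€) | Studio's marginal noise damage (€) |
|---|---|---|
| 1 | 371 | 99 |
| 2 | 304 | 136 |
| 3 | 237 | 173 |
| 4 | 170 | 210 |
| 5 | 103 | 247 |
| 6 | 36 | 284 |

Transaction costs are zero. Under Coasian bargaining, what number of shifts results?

Bargaining reaches the level where marginal profit last exceeds marginal noise damage.
That holds through level 3 (237 ≥ 173) but not at 4 (170 < 210).

3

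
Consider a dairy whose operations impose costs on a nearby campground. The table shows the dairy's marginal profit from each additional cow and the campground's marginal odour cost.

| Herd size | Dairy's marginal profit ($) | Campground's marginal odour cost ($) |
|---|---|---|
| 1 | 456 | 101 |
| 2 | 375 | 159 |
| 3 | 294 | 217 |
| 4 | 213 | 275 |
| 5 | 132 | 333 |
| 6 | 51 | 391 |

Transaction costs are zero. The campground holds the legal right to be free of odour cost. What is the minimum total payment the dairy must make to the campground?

Efficient level: marginal profit ≥ marginal odour cost through level 3, so k* = 3.
With the campground holding the right, the dairy must at least compensate total damage at k*: 101 + 159 + 217 = 477.

$477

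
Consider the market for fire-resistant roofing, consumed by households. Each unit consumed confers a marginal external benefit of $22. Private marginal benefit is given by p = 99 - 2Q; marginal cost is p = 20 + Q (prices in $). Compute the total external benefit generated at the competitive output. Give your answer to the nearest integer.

$579

Market equilibrium (private): 20 + Q = 99 - 2Q → Q_m = 26.3333.
Total external benefit = MEB × Q_m = 22 × 26.3333 = 579.3326.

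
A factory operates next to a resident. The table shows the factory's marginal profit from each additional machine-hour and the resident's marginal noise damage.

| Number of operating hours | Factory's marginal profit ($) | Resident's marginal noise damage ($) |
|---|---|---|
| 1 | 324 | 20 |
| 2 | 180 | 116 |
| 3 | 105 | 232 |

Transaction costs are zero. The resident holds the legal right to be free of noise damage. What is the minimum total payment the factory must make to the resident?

$136

Efficient level: marginal profit ≥ marginal noise damage through level 2, so k* = 2.
With the resident holding the right, the factory must at least compensate total damage at k*: 20 + 116 = 136.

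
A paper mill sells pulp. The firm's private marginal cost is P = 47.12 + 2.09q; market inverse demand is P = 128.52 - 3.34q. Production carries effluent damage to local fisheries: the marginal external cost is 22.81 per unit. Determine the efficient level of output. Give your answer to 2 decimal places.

Social marginal cost = private MC + MEC = 69.93 + 2.09q.
Set SMC = demand: 69.93 + 2.09q = 128.52 - 3.34q → q* = 10.7901.

q* = 10.79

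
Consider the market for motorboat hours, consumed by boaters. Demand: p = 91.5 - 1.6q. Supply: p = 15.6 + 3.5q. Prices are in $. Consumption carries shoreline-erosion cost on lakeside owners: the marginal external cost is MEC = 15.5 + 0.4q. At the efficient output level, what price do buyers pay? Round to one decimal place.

Social marginal benefit = demand − MEC = 76.0 - 2.0q.
Set SMB = MC: 76.0 - 2.0q = 15.6 + 3.5q → q* = 10.9818.
Consumer price on the demand curve at q*: 91.5 − 1.6×10.9818 = 73.9291.

P = $73.9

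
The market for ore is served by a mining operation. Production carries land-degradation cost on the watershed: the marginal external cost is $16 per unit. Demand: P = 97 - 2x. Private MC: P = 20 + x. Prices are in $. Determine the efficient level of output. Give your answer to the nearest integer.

Social marginal cost = private MC + MEC = 36 + x.
Set SMC = demand: 36 + x = 97 - 2x → x* = 20.3333.

x* = 20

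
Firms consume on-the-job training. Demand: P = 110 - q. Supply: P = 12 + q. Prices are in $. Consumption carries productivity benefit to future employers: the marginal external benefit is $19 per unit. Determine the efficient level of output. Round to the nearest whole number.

Social marginal benefit = demand + MEB = 129 - q.
Set SMB = MC: 129 - q = 12 + q → q* = 58.5000.

q* = 59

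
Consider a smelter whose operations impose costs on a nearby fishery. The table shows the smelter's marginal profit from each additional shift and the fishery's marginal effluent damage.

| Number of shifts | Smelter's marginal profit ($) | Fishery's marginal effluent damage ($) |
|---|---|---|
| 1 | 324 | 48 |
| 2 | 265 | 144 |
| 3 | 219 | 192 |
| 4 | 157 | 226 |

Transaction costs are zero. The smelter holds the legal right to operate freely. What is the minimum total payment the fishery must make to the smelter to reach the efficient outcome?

$157

Left alone the smelter would choose level 4 (marginal profit stays positive).
Efficient level: k* = 3 (marginal profit ≥ marginal effluent damage through 3).
The fishery must at least cover the smelter's forgone profit from cutting 4→3: 157 = 157.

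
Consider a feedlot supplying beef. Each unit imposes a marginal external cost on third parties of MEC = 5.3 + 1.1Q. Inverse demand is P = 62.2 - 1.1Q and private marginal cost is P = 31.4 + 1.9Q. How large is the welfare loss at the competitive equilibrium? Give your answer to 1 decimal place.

DWL = 33.6

Market equilibrium (private): 31.4 + 1.9Q = 62.2 - 1.1Q → Q_m = 10.2667.
Social marginal cost = private MC + MEC = 36.7 + 3.0Q.
Set SMC = demand: 36.7 + 3.0Q = 62.2 - 1.1Q → Q* = 6.2195.
The loss is the area between SMC and demand from Q* to Q_m; with linear curves that's a triangle of height MEC(Q_m).
DWL = ½ × 4.0472 × 16.5933 = 33.5782.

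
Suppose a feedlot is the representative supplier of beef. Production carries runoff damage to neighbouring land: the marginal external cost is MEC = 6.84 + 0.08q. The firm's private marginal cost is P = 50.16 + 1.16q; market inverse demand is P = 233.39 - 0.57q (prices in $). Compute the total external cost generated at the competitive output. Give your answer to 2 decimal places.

Market equilibrium (private): 50.16 + 1.16q = 233.39 - 0.57q → q_m = 105.9133.
Total external cost = ∫₀^{q_m} (6.84 + 0.08q) dq = 6.84×105.9133 + ½×0.08×105.9133² = 1173.1521.

$1173.15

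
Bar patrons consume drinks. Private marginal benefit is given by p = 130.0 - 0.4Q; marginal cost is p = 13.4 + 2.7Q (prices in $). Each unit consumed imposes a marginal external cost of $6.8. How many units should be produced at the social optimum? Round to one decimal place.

Social marginal benefit = demand − MEC = 123.2 - 0.4Q.
Set SMB = MC: 123.2 - 0.4Q = 13.4 + 2.7Q → Q* = 35.4194.

Q* = 35.4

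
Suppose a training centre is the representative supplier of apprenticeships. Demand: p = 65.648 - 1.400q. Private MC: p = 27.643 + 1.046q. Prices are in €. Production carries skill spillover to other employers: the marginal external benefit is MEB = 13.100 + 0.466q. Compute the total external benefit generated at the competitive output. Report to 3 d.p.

€259.793

Market equilibrium (private): 27.643 + 1.046q = 65.648 - 1.400q → q_m = 15.5376.
Total external benefit = ∫₀^{q_m} (13.100 + 0.466q) dq = 13.100×15.5376 + ½×0.466×15.5376² = 259.7927.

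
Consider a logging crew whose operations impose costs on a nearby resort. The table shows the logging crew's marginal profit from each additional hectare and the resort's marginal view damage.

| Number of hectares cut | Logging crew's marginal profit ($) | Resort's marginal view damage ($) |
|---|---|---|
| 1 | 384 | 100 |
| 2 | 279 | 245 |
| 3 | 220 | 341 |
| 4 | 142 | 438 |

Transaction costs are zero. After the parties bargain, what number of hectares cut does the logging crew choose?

Bargaining reaches the level where marginal profit last exceeds marginal view damage.
That holds through level 2 (279 ≥ 245) but not at 3 (220 < 341).

2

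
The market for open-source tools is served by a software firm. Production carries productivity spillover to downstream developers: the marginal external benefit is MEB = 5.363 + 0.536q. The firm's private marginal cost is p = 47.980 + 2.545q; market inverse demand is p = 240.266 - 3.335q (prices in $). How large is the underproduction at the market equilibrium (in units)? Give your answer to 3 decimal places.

4.284 units

Market equilibrium (private): 47.980 + 2.545q = 240.266 - 3.335q → q_m = 32.7017.
Social marginal cost = private MC − MEB = 42.617 + 2.009q.
Set SMC = demand: 42.617 + 2.009q = 240.266 - 3.335q → q* = 36.9852.
Gap = |32.7017 − 36.9852| = 4.2835.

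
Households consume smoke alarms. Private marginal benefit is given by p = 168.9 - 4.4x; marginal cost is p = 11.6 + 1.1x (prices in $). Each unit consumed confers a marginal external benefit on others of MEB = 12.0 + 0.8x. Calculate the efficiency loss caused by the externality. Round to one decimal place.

DWL = $129.4

Market equilibrium (private): 11.6 + 1.1x = 168.9 - 4.4x → x_m = 28.6000.
Social marginal benefit = demand + MEB = 180.9 - 3.6x.
Set SMB = MC: 180.9 - 3.6x = 11.6 + 1.1x → x* = 36.0213.
Height of the DWL triangle at x_m is SMB(x_m) − MC(x_m) = MEB(x_m) = 34.8800.
DWL = ½ × 7.4213 × 34.8800 = 129.4275.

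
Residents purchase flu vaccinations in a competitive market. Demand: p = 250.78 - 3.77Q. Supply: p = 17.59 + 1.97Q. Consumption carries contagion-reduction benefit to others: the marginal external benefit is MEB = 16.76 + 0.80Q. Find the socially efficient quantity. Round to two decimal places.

Q* = 50.60

Social marginal benefit = demand + MEB = 267.54 - 2.97Q.
Set SMB = MC: 267.54 - 2.97Q = 17.59 + 1.97Q → Q* = 50.5972.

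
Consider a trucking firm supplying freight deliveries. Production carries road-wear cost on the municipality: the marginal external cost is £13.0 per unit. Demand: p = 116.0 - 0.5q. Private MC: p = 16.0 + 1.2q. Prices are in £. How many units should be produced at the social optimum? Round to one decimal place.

q* = 51.2

Social marginal cost = private MC + MEC = 29.0 + 1.2q.
Set SMC = demand: 29.0 + 1.2q = 116.0 - 0.5q → q* = 51.1765.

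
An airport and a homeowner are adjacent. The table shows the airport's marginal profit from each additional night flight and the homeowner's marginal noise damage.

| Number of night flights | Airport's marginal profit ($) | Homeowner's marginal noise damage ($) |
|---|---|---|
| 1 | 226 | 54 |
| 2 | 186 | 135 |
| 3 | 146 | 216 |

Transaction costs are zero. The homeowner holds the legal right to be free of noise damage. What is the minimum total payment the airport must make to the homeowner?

$189

Efficient level: marginal profit ≥ marginal noise damage through level 2, so k* = 2.
With the homeowner holding the right, the airport must at least compensate total damage at k*: 54 + 135 = 189.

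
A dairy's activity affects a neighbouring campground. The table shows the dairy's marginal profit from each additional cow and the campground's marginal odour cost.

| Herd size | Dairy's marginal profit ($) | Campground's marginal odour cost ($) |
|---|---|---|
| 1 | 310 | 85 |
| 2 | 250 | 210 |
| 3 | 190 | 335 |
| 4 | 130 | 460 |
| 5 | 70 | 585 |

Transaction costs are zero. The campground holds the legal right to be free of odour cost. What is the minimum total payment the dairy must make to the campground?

Efficient level: marginal profit ≥ marginal odour cost through level 2, so k* = 2.
With the campground holding the right, the dairy must at least compensate total damage at k*: 85 + 210 = 295.

$295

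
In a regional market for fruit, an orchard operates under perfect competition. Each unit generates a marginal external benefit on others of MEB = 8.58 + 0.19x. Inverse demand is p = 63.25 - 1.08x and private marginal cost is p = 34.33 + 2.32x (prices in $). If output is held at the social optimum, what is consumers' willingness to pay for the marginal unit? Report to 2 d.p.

Social marginal cost = private MC − MEB = 25.75 + 2.13x.
Set SMC = demand: 25.75 + 2.13x = 63.25 - 1.08x → x* = 11.6822.
Consumer price on the demand curve at x*: 63.25 − 1.08×11.6822 = 50.6332.

P = $50.63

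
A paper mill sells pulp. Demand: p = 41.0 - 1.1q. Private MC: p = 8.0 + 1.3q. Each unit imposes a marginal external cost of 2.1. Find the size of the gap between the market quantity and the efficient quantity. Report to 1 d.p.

0.9 units

Market equilibrium (private): 8.0 + 1.3q = 41.0 - 1.1q → q_m = 13.7500.
Social marginal cost = private MC + MEC = 10.1 + 1.3q.
Set SMC = demand: 10.1 + 1.3q = 41.0 - 1.1q → q* = 12.8750.
Gap = |13.7500 − 12.8750| = 0.8750.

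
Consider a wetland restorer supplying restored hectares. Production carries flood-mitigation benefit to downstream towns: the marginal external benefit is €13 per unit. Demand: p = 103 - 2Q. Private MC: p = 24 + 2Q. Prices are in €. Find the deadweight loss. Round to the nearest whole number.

Market equilibrium (private): 24 + 2Q = 103 - 2Q → Q_m = 19.7500.
Social marginal cost = private MC − MEB = 11 + 2Q.
Set SMC = demand: 11 + 2Q = 103 - 2Q → Q* = 23.0000.
Between Q* and Q_m the wedge demand − SMC runs linearly from 0 to MEB(Q_m), so the loss is a triangle.
DWL = ½ × 3.2500 × 13.0000 = 21.1250.

DWL = €21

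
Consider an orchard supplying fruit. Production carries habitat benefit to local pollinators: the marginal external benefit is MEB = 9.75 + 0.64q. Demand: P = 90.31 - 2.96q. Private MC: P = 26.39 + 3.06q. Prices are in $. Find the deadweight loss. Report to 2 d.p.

DWL = $25.44

Market equilibrium (private): 26.39 + 3.06q = 90.31 - 2.96q → q_m = 10.6179.
Social marginal cost = private MC − MEB = 16.64 + 2.42q.
Set SMC = demand: 16.64 + 2.42q = 90.31 - 2.96q → q* = 13.6933.
The loss is the area between SMC and demand from q* to q_m; with linear curves that's a triangle of height MEB(q_m).
DWL = ½ × 3.0754 × 16.5455 = 25.4420.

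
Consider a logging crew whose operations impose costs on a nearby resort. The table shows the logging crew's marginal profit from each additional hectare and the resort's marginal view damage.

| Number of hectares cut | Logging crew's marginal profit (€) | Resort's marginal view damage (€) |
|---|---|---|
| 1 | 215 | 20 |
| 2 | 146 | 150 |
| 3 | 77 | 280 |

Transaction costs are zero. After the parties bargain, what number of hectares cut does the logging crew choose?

Bargaining reaches the level where marginal profit last exceeds marginal view damage.
That holds through level 1 (215 ≥ 20) but not at 2 (146 < 150).

1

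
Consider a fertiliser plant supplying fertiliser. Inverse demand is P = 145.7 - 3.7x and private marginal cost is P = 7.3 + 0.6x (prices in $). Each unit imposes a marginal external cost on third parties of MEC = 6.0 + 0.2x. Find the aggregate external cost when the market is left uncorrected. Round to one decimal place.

$296.7

Market equilibrium (private): 7.3 + 0.6x = 145.7 - 3.7x → x_m = 32.1860.
Total external cost = ∫₀^{x_m} (6.0 + 0.2x) dx = 6.0×32.1860 + ½×0.2×32.1860² = 296.7099.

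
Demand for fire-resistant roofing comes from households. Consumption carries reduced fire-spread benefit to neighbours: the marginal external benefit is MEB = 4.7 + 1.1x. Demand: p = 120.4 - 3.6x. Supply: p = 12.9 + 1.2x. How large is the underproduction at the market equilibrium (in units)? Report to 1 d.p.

Market equilibrium (private): 12.9 + 1.2x = 120.4 - 3.6x → x_m = 22.3958.
Social marginal benefit = demand + MEB = 125.1 - 2.5x.
Set SMB = MC: 125.1 - 2.5x = 12.9 + 1.2x → x* = 30.3243.
Gap = |22.3958 − 30.3243| = 7.9285.

7.9 units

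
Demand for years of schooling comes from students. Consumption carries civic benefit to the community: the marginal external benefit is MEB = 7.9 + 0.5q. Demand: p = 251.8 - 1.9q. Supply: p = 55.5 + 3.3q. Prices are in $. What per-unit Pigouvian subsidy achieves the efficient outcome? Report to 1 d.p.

subsidy = $29.6 per unit

Social marginal benefit = demand + MEB = 259.7 - 1.4q.
Set SMB = MC: 259.7 - 1.4q = 55.5 + 3.3q → q* = 43.4468.
The Pigouvian subsidy equals MEB at q*: 7.9 + 0.5×43.4468 = 29.6234.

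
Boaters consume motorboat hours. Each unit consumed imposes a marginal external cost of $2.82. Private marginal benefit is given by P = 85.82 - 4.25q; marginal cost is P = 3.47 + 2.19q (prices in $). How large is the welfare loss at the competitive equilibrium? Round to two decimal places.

DWL = $0.62

Market equilibrium (private): 3.47 + 2.19q = 85.82 - 4.25q → q_m = 12.7873.
Social marginal benefit = demand − MEC = 83.00 - 4.25q.
Set SMB = MC: 83.00 - 4.25q = 3.47 + 2.19q → q* = 12.3494.
Height of the DWL triangle at q_m is MC(q_m) − SMB(q_m) = MEC(q_m) = 2.8200.
DWL = ½ × 0.4379 × 2.8200 = 0.6174.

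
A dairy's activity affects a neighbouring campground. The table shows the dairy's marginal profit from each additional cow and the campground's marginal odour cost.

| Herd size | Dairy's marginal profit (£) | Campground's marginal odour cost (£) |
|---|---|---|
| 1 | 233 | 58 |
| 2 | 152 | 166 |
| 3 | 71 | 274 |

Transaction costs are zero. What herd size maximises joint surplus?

Bargaining reaches the level where marginal profit last exceeds marginal odour cost.
That holds through level 1 (233 ≥ 58) but not at 2 (152 < 166).

1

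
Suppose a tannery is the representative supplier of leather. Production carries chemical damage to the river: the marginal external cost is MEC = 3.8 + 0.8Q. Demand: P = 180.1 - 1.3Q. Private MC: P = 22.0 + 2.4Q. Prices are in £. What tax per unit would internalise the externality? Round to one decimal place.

Social marginal cost = private MC + MEC = 25.8 + 3.2Q.
Set SMC = demand: 25.8 + 3.2Q = 180.1 - 1.3Q → Q* = 34.2889.
The Pigouvian tax equals MEC at Q*: 3.8 + 0.8×34.2889 = 31.2311.

tax = £31.2 per unit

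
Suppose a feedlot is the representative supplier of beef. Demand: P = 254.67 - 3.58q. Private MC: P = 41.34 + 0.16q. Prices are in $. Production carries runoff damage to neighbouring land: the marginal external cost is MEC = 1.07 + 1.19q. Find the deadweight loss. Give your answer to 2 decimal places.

Market equilibrium (private): 41.34 + 0.16q = 254.67 - 3.58q → q_m = 57.0401.
Social marginal cost = private MC + MEC = 42.41 + 1.35q.
Set SMC = demand: 42.41 + 1.35q = 254.67 - 3.58q → q* = 43.0548.
Height of the DWL triangle at q_m is SMC(q_m) − demand(q_m) = MEC(q_m) = 68.9477.
DWL = ½ × 13.9853 × 68.9477 = 482.1271.

DWL = $482.13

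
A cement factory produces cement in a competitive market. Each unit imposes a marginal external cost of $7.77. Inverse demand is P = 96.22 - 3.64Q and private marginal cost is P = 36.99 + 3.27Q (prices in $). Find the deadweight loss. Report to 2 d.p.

DWL = $4.37

Market equilibrium (private): 36.99 + 3.27Q = 96.22 - 3.64Q → Q_m = 8.5716.
Social marginal cost = private MC + MEC = 44.76 + 3.27Q.
Set SMC = demand: 44.76 + 3.27Q = 96.22 - 3.64Q → Q* = 7.4472.
The welfare-loss triangle has base |Q_m − Q*| and height MEC(Q_m) (the vertical gap between SMC and demand is zero at Q* and MEC at Q_m).
DWL = ½ × 1.1244 × 7.7700 = 4.3683.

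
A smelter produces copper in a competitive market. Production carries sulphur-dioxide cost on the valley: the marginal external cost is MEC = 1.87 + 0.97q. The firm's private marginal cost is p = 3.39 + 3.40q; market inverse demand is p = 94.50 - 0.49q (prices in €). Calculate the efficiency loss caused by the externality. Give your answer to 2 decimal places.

Market equilibrium (private): 3.39 + 3.40q = 94.50 - 0.49q → q_m = 23.4216.
Social marginal cost = private MC + MEC = 5.26 + 4.37q.
Set SMC = demand: 5.26 + 4.37q = 94.50 - 0.49q → q* = 18.3621.
The welfare-loss triangle has base |q_m − q*| and height MEC(q_m) (the vertical gap between SMC and demand is zero at q* and MEC at q_m).
DWL = ½ × 5.0595 × 24.5889 = 62.2038.

DWL = €62.20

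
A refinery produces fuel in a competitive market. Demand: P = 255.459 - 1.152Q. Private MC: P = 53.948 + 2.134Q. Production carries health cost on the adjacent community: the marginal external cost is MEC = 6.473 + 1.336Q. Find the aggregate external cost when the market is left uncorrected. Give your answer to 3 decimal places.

2909.062

Market equilibrium (private): 53.948 + 2.134Q = 255.459 - 1.152Q → Q_m = 61.3241.
Total external cost = ∫₀^{Q_m} (6.473 + 1.336Q) dQ = 6.473×61.3241 + ½×1.336×61.3241² = 2909.0619.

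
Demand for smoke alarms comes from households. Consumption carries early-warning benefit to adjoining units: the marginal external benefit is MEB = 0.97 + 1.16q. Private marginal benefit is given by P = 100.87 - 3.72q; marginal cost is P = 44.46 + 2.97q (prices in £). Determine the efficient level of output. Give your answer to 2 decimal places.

Social marginal benefit = demand + MEB = 101.84 - 2.56q.
Set SMB = MC: 101.84 - 2.56q = 44.46 + 2.97q → q* = 10.3761.

q* = 10.38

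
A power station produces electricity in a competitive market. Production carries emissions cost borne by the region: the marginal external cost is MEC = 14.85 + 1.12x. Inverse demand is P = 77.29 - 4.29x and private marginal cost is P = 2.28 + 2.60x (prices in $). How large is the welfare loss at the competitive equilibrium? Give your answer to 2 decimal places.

DWL = $45.65

Market equilibrium (private): 2.28 + 2.60x = 77.29 - 4.29x → x_m = 10.8868.
Social marginal cost = private MC + MEC = 17.13 + 3.72x.
Set SMC = demand: 17.13 + 3.72x = 77.29 - 4.29x → x* = 7.5106.
Height of the DWL triangle at x_m is SMC(x_m) − demand(x_m) = MEC(x_m) = 27.0432.
DWL = ½ × 3.3762 × 27.0432 = 45.6516.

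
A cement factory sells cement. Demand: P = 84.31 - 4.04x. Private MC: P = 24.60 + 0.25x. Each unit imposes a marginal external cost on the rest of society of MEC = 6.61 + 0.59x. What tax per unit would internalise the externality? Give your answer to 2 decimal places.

Social marginal cost = private MC + MEC = 31.21 + 0.84x.
Set SMC = demand: 31.21 + 0.84x = 84.31 - 4.04x → x* = 10.8811.
The Pigouvian tax equals MEC at x*: 6.61 + 0.59×10.8811 = 13.0298.

tax = 13.03 per unit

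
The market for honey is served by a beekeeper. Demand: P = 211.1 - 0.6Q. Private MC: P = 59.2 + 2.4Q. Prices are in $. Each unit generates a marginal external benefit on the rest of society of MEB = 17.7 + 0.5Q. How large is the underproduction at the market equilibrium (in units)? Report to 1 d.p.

Market equilibrium (private): 59.2 + 2.4Q = 211.1 - 0.6Q → Q_m = 50.6333.
Social marginal cost = private MC − MEB = 41.5 + 1.9Q.
Set SMC = demand: 41.5 + 1.9Q = 211.1 - 0.6Q → Q* = 67.8400.
Gap = |50.6333 − 67.8400| = 17.2067.

17.2 units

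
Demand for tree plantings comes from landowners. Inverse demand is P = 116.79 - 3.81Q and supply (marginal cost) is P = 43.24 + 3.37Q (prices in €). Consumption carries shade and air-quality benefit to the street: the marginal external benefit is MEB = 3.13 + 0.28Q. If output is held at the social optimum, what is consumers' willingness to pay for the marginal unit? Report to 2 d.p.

P = €74.45

Social marginal benefit = demand + MEB = 119.92 - 3.53Q.
Set SMB = MC: 119.92 - 3.53Q = 43.24 + 3.37Q → Q* = 11.1130.
Consumer price on the demand curve at Q*: 116.79 − 3.81×11.1130 = 74.4495.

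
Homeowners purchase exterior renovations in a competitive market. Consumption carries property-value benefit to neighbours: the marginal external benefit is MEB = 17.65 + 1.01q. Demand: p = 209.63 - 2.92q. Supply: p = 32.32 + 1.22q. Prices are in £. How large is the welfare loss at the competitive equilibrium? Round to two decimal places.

DWL = £592.59

Market equilibrium (private): 32.32 + 1.22q = 209.63 - 2.92q → q_m = 42.8285.
Social marginal benefit = demand + MEB = 227.28 - 1.91q.
Set SMB = MC: 227.28 - 1.91q = 32.32 + 1.22q → q* = 62.2875.
The welfare-loss triangle has base |q_m − q*| and height MEB(q_m) (the vertical gap between SMB and MC is zero at q* and MEB at q_m).
DWL = ½ × 19.4590 × 60.9068 = 592.5927.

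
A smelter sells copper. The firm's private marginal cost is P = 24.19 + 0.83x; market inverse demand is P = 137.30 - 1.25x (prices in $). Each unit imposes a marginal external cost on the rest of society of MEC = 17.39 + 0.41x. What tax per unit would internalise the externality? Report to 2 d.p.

tax = $33.15 per unit

Social marginal cost = private MC + MEC = 41.58 + 1.24x.
Set SMC = demand: 41.58 + 1.24x = 137.30 - 1.25x → x* = 38.4418.
The Pigouvian tax equals MEC at x*: 17.39 + 0.41×38.4418 = 33.1511.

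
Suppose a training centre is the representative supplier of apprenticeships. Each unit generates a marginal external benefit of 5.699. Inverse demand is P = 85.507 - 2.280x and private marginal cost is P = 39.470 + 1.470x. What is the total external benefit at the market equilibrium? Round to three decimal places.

69.964

Market equilibrium (private): 39.470 + 1.470x = 85.507 - 2.280x → x_m = 12.2765.
Total external benefit = MEB × x_m = 5.699 × 12.2765 = 69.9638.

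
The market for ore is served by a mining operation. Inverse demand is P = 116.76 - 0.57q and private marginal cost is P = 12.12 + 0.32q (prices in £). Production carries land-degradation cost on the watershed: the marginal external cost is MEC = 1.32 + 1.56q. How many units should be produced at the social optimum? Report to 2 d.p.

q* = 42.17

Social marginal cost = private MC + MEC = 13.44 + 1.88q.
Set SMC = demand: 13.44 + 1.88q = 116.76 - 0.57q → q* = 42.1714.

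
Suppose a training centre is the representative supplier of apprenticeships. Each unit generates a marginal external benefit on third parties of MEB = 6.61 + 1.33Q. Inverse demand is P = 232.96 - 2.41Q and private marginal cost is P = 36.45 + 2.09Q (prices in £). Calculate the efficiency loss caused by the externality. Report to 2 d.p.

DWL = £660.05

Market equilibrium (private): 36.45 + 2.09Q = 232.96 - 2.41Q → Q_m = 43.6689.
Social marginal cost = private MC − MEB = 29.84 + 0.76Q.
Set SMC = demand: 29.84 + 0.76Q = 232.96 - 2.41Q → Q* = 64.0757.
Between Q* and Q_m the wedge demand − SMC runs linearly from 0 to MEB(Q_m), so the loss is a triangle.
DWL = ½ × 20.4068 × 64.6896 = 660.0539.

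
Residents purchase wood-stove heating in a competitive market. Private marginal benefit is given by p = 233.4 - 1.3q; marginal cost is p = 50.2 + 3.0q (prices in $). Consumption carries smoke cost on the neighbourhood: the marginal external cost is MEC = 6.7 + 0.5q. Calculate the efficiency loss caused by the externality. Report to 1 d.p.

Market equilibrium (private): 50.2 + 3.0q = 233.4 - 1.3q → q_m = 42.6047.
Social marginal benefit = demand − MEC = 226.7 - 1.8q.
Set SMB = MC: 226.7 - 1.8q = 50.2 + 3.0q → q* = 36.7708.
Between q* and q_m the wedge MC − SMB runs linearly from 0 to MEC(q_m), so the loss is a triangle.
DWL = ½ × 5.8339 × 28.0023 = 81.6813.

DWL = $81.7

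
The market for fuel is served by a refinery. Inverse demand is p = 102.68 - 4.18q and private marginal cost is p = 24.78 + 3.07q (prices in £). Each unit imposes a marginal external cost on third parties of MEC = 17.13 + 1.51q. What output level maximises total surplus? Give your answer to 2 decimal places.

q* = 6.94

Social marginal cost = private MC + MEC = 41.91 + 4.58q.
Set SMC = demand: 41.91 + 4.58q = 102.68 - 4.18q → q* = 6.9372.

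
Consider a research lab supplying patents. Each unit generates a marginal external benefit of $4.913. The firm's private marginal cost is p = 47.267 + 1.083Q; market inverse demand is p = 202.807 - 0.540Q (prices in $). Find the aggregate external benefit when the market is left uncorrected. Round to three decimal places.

$470.837

Market equilibrium (private): 47.267 + 1.083Q = 202.807 - 0.540Q → Q_m = 95.8349.
Total external benefit = MEB × Q_m = 4.913 × 95.8349 = 470.8369.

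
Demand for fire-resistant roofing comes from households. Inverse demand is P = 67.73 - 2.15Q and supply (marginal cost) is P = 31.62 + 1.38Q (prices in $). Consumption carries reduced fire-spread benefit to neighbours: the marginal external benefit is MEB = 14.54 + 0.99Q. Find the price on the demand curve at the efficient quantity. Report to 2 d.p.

Social marginal benefit = demand + MEB = 82.27 - 1.16Q.
Set SMB = MC: 82.27 - 1.16Q = 31.62 + 1.38Q → Q* = 19.9409.
Consumer price on the demand curve at Q*: 67.73 − 2.15×19.9409 = 24.8571.

P = $24.86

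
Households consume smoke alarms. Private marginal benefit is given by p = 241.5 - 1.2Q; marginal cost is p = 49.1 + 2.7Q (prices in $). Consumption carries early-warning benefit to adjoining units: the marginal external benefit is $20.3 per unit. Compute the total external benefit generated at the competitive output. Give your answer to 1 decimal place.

Market equilibrium (private): 49.1 + 2.7Q = 241.5 - 1.2Q → Q_m = 49.3333.
Total external benefit = MEB × Q_m = 20.3 × 49.3333 = 1001.4660.

$1001.5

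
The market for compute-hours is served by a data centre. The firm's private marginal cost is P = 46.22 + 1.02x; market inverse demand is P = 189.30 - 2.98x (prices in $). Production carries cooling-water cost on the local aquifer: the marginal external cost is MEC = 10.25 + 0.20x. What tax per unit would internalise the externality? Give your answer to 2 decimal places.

tax = $16.58 per unit

Social marginal cost = private MC + MEC = 56.47 + 1.22x.
Set SMC = demand: 56.47 + 1.22x = 189.30 - 2.98x → x* = 31.6262.
The Pigouvian tax equals MEC at x*: 10.25 + 0.20×31.6262 = 16.5752.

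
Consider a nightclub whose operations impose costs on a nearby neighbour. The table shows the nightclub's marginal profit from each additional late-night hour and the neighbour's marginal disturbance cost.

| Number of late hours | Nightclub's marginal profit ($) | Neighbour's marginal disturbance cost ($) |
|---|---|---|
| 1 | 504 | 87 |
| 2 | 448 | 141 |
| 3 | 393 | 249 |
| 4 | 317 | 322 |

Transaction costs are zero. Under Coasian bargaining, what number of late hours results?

3

Bargaining reaches the level where marginal profit last exceeds marginal disturbance cost.
That holds through level 3 (393 ≥ 249) but not at 4 (317 < 322).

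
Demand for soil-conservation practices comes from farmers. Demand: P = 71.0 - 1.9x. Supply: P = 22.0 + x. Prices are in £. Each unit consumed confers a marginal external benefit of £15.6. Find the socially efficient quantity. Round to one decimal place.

x* = 22.3

Social marginal benefit = demand + MEB = 86.6 - 1.9x.
Set SMB = MC: 86.6 - 1.9x = 22.0 + x → x* = 22.2759.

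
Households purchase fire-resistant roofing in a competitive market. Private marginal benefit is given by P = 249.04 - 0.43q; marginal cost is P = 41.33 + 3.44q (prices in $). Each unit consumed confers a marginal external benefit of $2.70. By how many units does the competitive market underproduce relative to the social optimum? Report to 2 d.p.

Market equilibrium (private): 41.33 + 3.44q = 249.04 - 0.43q → q_m = 53.6718.
Social marginal benefit = demand + MEB = 251.74 - 0.43q.
Set SMB = MC: 251.74 - 0.43q = 41.33 + 3.44q → q* = 54.3695.
Gap = |53.6718 − 54.3695| = 0.6977.

0.70 units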